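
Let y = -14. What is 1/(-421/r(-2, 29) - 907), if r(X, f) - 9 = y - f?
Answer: -34/30417 ≈ -0.0011178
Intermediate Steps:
r(X, f) = -5 - f (r(X, f) = 9 + (-14 - f) = -5 - f)
1/(-421/r(-2, 29) - 907) = 1/(-421/(-5 - 1*29) - 907) = 1/(-421/(-5 - 29) - 907) = 1/(-421/(-34) - 907) = 1/(-421*(-1/34) - 907) = 1/(421/34 - 907) = 1/(-30417/34) = -34/30417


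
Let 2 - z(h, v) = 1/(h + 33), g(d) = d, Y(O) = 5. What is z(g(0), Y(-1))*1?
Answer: 65/33 ≈ 1.9697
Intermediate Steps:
z(h, v) = 2 - 1/(33 + h) (z(h, v) = 2 - 1/(h + 33) = 2 - 1/(33 + h))
z(g(0), Y(-1))*1 = ((65 + 2*0)/(33 + 0))*1 = ((65 + 0)/33)*1 = ((1/33)*65)*1 = (65/33)*1 = 65/33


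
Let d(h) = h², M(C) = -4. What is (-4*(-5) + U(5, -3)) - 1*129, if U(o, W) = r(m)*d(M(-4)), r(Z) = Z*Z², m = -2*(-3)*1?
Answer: 3347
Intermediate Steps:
m = 6 (m = 6*1 = 6)
r(Z) = Z³
U(o, W) = 3456 (U(o, W) = 6³*(-4)² = 216*16 = 3456)
(-4*(-5) + U(5, -3)) - 1*129 = (-4*(-5) + 3456) - 1*129 = (20 + 3456) - 129 = 3476 - 129 = 3347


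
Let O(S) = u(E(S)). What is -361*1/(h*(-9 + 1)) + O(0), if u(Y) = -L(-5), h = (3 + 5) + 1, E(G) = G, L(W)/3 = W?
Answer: 1441/72 ≈ 20.014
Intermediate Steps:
L(W) = 3*W
h = 9 (h = 8 + 1 = 9)
u(Y) = 15 (u(Y) = -3*(-5) = -1*(-15) = 15)
O(S) = 15
-361*1/(h*(-9 + 1)) + O(0) = -361*1/(9*(-9 + 1)) + 15 = -361/(9*(-8)) + 15 = -361/(-72) + 15 = -361*(-1/72) + 15 = 361/72 + 15 = 1441/72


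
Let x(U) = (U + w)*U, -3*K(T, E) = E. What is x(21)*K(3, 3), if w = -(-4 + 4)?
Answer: -441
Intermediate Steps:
K(T, E) = -E/3
w = 0 (w = -1*0 = 0)
x(U) = U² (x(U) = (U + 0)*U = U*U = U²)
x(21)*K(3, 3) = 21²*(-⅓*3) = 441*(-1) = -441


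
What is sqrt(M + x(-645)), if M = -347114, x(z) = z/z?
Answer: I*sqrt(347113) ≈ 589.16*I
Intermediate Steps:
x(z) = 1
sqrt(M + x(-645)) = sqrt(-347114 + 1) = sqrt(-347113) = I*sqrt(347113)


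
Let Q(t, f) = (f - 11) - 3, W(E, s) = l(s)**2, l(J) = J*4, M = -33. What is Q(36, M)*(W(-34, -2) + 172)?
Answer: -11092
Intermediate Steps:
l(J) = 4*J
W(E, s) = 16*s**2 (W(E, s) = (4*s)**2 = 16*s**2)
Q(t, f) = -14 + f (Q(t, f) = (-11 + f) - 3 = -14 + f)
Q(36, M)*(W(-34, -2) + 172) = (-14 - 33)*(16*(-2)**2 + 172) = -47*(16*4 + 172) = -47*(64 + 172) = -47*236 = -11092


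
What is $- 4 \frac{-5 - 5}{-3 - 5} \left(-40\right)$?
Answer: $200$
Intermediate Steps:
$- 4 \frac{-5 - 5}{-3 - 5} \left(-40\right) = - 4 \left(- \frac{10}{-8}\right) \left(-40\right) = - 4 \left(\left(-10\right) \left(- \frac{1}{8}\right)\right) \left(-40\right) = \left(-4\right) \frac{5}{4} \left(-40\right) = \left(-5\right) \left(-40\right) = 200$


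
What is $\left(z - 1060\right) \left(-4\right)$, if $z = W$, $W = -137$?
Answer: $4788$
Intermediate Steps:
$z = -137$
$\left(z - 1060\right) \left(-4\right) = \left(-137 - 1060\right) \left(-4\right) = \left(-1197\right) \left(-4\right) = 4788$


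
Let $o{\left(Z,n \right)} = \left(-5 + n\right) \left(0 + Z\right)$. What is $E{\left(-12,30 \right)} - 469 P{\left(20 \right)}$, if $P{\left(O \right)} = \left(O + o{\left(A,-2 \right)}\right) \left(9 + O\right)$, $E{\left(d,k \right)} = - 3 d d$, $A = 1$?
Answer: $-177245$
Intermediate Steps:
$o{\left(Z,n \right)} = Z \left(-5 + n\right)$ ($o{\left(Z,n \right)} = \left(-5 + n\right) Z = Z \left(-5 + n\right)$)
$E{\left(d,k \right)} = - 3 d^{2}$
$P{\left(O \right)} = \left(-7 + O\right) \left(9 + O\right)$ ($P{\left(O \right)} = \left(O + 1 \left(-5 - 2\right)\right) \left(9 + O\right) = \left(O + 1 \left(-7\right)\right) \left(9 + O\right) = \left(O - 7\right) \left(9 + O\right) = \left(-7 + O\right) \left(9 + O\right)$)
$E{\left(-12,30 \right)} - 469 P{\left(20 \right)} = - 3 \left(-12\right)^{2} - 469 \left(-63 + 20^{2} + 2 \cdot 20\right) = \left(-3\right) 144 - 469 \left(-63 + 400 + 40\right) = -432 - 176813 = -177245$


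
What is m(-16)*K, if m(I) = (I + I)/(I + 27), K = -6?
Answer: 192/11 ≈ 17.455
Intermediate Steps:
m(I) = 2*I/(27 + I) (m(I) = (2*I)/(27 + I) = 2*I/(27 + I))
m(-16)*K = (2*(-16)/(27 - 16))*(-6) = (2*(-16)/11)*(-6) = (2*(-16)*(1/11))*(-6) = -32/11*(-6) = 192/11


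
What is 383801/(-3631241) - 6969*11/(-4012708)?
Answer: -1261714039289/14571109810628 ≈ -0.086590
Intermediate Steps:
383801/(-3631241) - 6969*11/(-4012708) = 383801*(-1/3631241) - 76659*(-1/4012708) = -383801/3631241 + 76659/4012708 = -1261714039289/14571109810628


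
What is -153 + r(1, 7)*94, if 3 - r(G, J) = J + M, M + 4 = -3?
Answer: 129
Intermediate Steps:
M = -7 (M = -4 - 3 = -7)
r(G, J) = 10 - J (r(G, J) = 3 - (J - 7) = 3 - (-7 + J) = 3 + (7 - J) = 10 - J)
-153 + r(1, 7)*94 = -153 + (10 - 1*7)*94 = -153 + (10 - 7)*94 = -153 + 3*94 = -153 + 282 = 129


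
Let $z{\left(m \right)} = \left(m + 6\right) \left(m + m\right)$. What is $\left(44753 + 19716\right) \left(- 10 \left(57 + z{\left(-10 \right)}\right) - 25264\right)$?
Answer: $-1717067346$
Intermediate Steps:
$z{\left(m \right)} = 2 m \left(6 + m\right)$ ($z{\left(m \right)} = \left(6 + m\right) 2 m = 2 m \left(6 + m\right)$)
$\left(44753 + 19716\right) \left(- 10 \left(57 + z{\left(-10 \right)}\right) - 25264\right) = \left(44753 + 19716\right) \left(- 10 \left(57 + 2 \left(-10\right) \left(6 - 10\right)\right) - 25264\right) = 64469 \left(- 10 \left(57 + 2 \left(-10\right) \left(-4\right)\right) - 25264\right) = 64469 \left(- 10 \left(57 + 80\right) - 25264\right) = 64469 \left(\left(-10\right) 137 - 25264\right) = 64469 \left(-1370 - 25264\right) = 64469 \left(-26634\right) = -1717067346$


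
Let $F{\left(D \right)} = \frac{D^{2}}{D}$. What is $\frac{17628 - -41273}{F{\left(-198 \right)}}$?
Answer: $- \frac{58901}{198} \approx -297.48$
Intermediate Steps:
$F{\left(D \right)} = D$
$\frac{17628 - -41273}{F{\left(-198 \right)}} = \frac{17628 - -41273}{-198} = \left(17628 + 41273\right) \left(- \frac{1}{198}\right) = 58901 \left(- \frac{1}{198}\right) = - \frac{58901}{198}$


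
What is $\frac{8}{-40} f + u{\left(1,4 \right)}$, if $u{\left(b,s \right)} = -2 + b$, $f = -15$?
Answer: $2$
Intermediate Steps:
$\frac{8}{-40} f + u{\left(1,4 \right)} = \frac{8}{-40} \left(-15\right) + \left(-2 + 1\right) = 8 \left(- \frac{1}{40}\right) \left(-15\right) - 1 = \left(- \frac{1}{5}\right) \left(-15\right) - 1 = 3 - 1 = 2$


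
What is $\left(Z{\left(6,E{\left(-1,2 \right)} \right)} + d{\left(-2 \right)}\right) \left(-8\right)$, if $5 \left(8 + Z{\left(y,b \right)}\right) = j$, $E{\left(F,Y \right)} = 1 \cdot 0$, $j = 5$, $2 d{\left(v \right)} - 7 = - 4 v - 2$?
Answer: $4$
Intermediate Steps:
$d{\left(v \right)} = \frac{5}{2} - 2 v$ ($d{\left(v \right)} = \frac{7}{2} + \frac{- 4 v - 2}{2} = \frac{7}{2} + \frac{-2 - 4 v}{2} = \frac{7}{2} - \left(1 + 2 v\right) = \frac{5}{2} - 2 v$)
$E{\left(F,Y \right)} = 0$
$Z{\left(y,b \right)} = -7$ ($Z{\left(y,b \right)} = -8 + \frac{1}{5} \cdot 5 = -8 + 1 = -7$)
$\left(Z{\left(6,E{\left(-1,2 \right)} \right)} + d{\left(-2 \right)}\right) \left(-8\right) = \left(-7 + \left(\frac{5}{2} - -4\right)\right) \left(-8\right) = \left(-7 + \left(\frac{5}{2} + 4\right)\right) \left(-8\right) = \left(-7 + \frac{13}{2}\right) \left(-8\right) = \left(- \frac{1}{2}\right) \left(-8\right) = 4$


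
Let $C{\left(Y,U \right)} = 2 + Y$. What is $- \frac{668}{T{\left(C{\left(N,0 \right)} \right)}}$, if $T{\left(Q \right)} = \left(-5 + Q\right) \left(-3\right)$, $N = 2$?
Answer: $- \frac{668}{3} \approx -222.67$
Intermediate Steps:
$T{\left(Q \right)} = 15 - 3 Q$
$- \frac{668}{T{\left(C{\left(N,0 \right)} \right)}} = - \frac{668}{15 - 3 \left(2 + 2\right)} = - \frac{668}{15 - 12} = - \frac{668}{3}$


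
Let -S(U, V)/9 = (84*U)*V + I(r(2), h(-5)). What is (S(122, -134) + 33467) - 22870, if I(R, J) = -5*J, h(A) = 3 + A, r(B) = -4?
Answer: 12369595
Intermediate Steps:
S(U, V) = -90 - 756*U*V (S(U, V) = -9*((84*U)*V - 5*(3 - 5)) = -9*(84*U*V - 5*(-2)) = -9*(84*U*V + 10) = -9*(10 + 84*U*V) = -90 - 756*U*V)
(S(122, -134) + 33467) - 22870 = ((-90 - 756*122*(-134)) + 33467) - 22870 = ((-90 + 12359088) + 33467) - 22870 = (12358998 + 33467) - 22870 = 12392465 - 22870 = 12369595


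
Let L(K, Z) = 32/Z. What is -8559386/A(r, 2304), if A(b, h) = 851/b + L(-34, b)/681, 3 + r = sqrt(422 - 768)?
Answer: 17486825598/579563 - 5828941866*I*sqrt(346)/579563 ≈ 30172.0 - 1.8708e+5*I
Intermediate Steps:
r = -3 + I*sqrt(346) (r = -3 + sqrt(422 - 768) = -3 + sqrt(-346) = -3 + I*sqrt(346) ≈ -3.0 + 18.601*I)
A(b, h) = 579563/(681*b) (A(b, h) = 851/b + (32/b)/681 = 851/b + (32/b)*(1/681) = 851/b + 32/(681*b) = 579563/(681*b))
-8559386/A(r, 2304) = -(-17486825598/579563 + 5828941866*I*sqrt(346)/579563) = -8559386*(-2043/579563 + 681*I*sqrt(346)/579563) = 17486825598/579563 - 5828941866*I*sqrt(346)/579563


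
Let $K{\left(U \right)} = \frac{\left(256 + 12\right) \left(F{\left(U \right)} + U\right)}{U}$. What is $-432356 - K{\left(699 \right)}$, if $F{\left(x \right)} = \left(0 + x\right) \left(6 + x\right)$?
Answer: $-621564$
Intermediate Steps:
$F{\left(x \right)} = x \left(6 + x\right)$
$K{\left(U \right)} = \frac{268 U + 268 U \left(6 + U\right)}{U}$ ($K{\left(U \right)} = \frac{\left(256 + 12\right) \left(U \left(6 + U\right) + U\right)}{U} = \frac{268 \left(U + U \left(6 + U\right)\right)}{U} = \frac{268 U + 268 U \left(6 + U\right)}{U}$)
$-432356 - K{\left(699 \right)} = -432356 - \left(1876 + 268 \cdot 699\right) = -432356 - \left(1876 + 187332\right) = -432356 - 189208 = -621564$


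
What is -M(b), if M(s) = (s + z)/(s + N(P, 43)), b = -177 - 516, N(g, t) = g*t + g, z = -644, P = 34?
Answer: 1337/803 ≈ 1.6650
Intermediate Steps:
N(g, t) = g + g*t
b = -693
M(s) = (-644 + s)/(1496 + s) (M(s) = (s - 644)/(s + 34*(1 + 43)) = (-644 + s)/(s + 34*44) = (-644 + s)/(s + 1496) = (-644 + s)/(1496 + s))
-M(b) = -(-644 - 693)/(1496 - 693) = -(-1337)/803 = -1*(-1337/803) = 1337/803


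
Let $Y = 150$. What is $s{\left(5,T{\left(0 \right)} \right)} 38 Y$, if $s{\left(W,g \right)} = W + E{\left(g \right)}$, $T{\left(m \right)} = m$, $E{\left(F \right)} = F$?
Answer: $28500$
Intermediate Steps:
$s{\left(W,g \right)} = W + g$
$s{\left(5,T{\left(0 \right)} \right)} 38 Y = \left(5 + 0\right) 38 \cdot 150 = 5 \cdot 38 \cdot 150 = 190 \cdot 150 = 28500$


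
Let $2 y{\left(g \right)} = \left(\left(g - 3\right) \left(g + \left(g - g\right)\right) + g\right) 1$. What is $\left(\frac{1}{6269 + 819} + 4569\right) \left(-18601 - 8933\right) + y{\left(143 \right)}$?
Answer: $- \frac{445809571155}{3544} \approx -1.2579 \cdot 10^{8}$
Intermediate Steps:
$y{\left(g \right)} = \frac{g}{2} + \frac{g \left(-3 + g\right)}{2}$ ($y{\left(g \right)} = \frac{\left(\left(g - 3\right) \left(g + \left(g - g\right)\right) + g\right) 1}{2} = \frac{\left(\left(-3 + g\right) \left(g + 0\right) + g\right) 1}{2} = \frac{\left(\left(-3 + g\right) g + g\right) 1}{2} = \frac{\left(g \left(-3 + g\right) + g\right) 1}{2} = \frac{\left(g + g \left(-3 + g\right)\right) 1}{2} = \frac{g + g \left(-3 + g\right)}{2} = \frac{g}{2} + \frac{g \left(-3 + g\right)}{2}$)
$\left(\frac{1}{6269 + 819} + 4569\right) \left(-18601 - 8933\right) + y{\left(143 \right)} = \left(\frac{1}{6269 + 819} + 4569\right) \left(-18601 - 8933\right) + \frac{1}{2} \cdot 143 \left(-2 + 143\right) = \left(\frac{1}{7088} + 4569\right) \left(-27534\right) + \frac{1}{2} \cdot 143 \cdot 141 = \left(\frac{1}{7088} + 4569\right) \left(-27534\right) + \frac{20163}{2} = \frac{32385073}{7088} \left(-27534\right) + \frac{20163}{2} = - \frac{445845299991}{3544} + \frac{20163}{2} = - \frac{445809571155}{3544}$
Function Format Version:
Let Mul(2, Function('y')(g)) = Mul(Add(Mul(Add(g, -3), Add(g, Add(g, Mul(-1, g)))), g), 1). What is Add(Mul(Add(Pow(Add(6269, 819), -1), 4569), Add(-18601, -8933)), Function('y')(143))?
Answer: Rational(-445809571155, 3544) ≈ -1.2579e+8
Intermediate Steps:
Function('y')(g) = Add(Mul(Rational(1, 2), g), Mul(Rational(1, 2), g, Add(-3, g))) (Function('y')(g) = Mul(Rational(1, 2), Mul(Add(Mul(Add(g, -3), Add(g, Add(g, Mul(-1, g)))), g), 1)) = Mul(Rational(1, 2), Mul(Add(Mul(Add(-3, g), Add(g, 0)), g), 1)) = Mul(Rational(1, 2), Mul(Add(Mul(Add(-3, g), g), g), 1)) = Mul(Rational(1, 2), Mul(Add(Mul(g, Add(-3, g)), g), 1)) = Mul(Rational(1, 2), Mul(Add(g, Mul(g, Add(-3, g))), 1)) = Mul(Rational(1, 2), Add(g, Mul(g, Add(-3, g)))) = Add(Mul(Rational(1, 2), g), Mul(Rational(1, 2), g, Add(-3, g))))
Add(Mul(Add(Pow(Add(6269, 819), -1), 4569), Add(-18601, -8933)), Function('y')(143)) = Add(Mul(Add(Pow(Add(6269, 819), -1), 4569), Add(-18601, -8933)), Mul(Rational(1, 2), 143, Add(-2, 143))) = Add(Mul(Add(Pow(7088, -1), 4569), -27534), Mul(Rational(1, 2), 143, 141)) = Add(Mul(Add(Rational(1, 7088), 4569), -27534), Rational(20163, 2)) = Add(Mul(Rational(32385073, 7088), -27534), Rational(20163, 2)) = Add(Rational(-445845299991, 3544), Rational(20163, 2)) = Rational(-445809571155, 3544)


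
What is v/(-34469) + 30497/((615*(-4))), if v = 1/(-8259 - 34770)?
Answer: -15077377276079/1216196612820 ≈ -12.397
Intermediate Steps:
v = -1/43029 (v = 1/(-43029) = -1/43029 ≈ -2.3240e-5)
v/(-34469) + 30497/((615*(-4))) = -1/43029/(-34469) + 30497/((615*(-4))) = -1/43029*(-1/34469) + 30497/(-2460) = 1/1483166601 + 30497*(-1/2460) = 1/1483166601 - 30497/2460 = -15077377276079/1216196612820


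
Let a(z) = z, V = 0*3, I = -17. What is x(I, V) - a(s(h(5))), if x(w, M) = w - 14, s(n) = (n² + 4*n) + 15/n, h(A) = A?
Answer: -79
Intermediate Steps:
s(n) = n² + 4*n + 15/n
V = 0
x(w, M) = -14 + w
x(I, V) - a(s(h(5))) = (-14 - 17) - (15 + 5²*(4 + 5))/5 = -31 - (15 + 25*9)/5 = -31 - (15 + 225)/5 = -31 - 240/5 = -31 - 1*48 = -31 - 48 = -79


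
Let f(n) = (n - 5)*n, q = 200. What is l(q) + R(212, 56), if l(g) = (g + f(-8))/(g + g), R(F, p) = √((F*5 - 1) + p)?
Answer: 19/25 + √1115 ≈ 34.152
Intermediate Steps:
R(F, p) = √(-1 + p + 5*F) (R(F, p) = √((5*F - 1) + p) = √((-1 + 5*F) + p) = √(-1 + p + 5*F))
f(n) = n*(-5 + n) (f(n) = (-5 + n)*n = n*(-5 + n))
l(g) = (104 + g)/(2*g) (l(g) = (g - 8*(-5 - 8))/(g + g) = (g - 8*(-13))/((2*g)) = (g + 104)*(1/(2*g)) = (104 + g)*(1/(2*g)) = (104 + g)/(2*g))
l(q) + R(212, 56) = (½)*(104 + 200)/200 + √(-1 + 56 + 5*212) = (½)*(1/200)*304 + √(-1 + 56 + 1060) = 19/25 + √1115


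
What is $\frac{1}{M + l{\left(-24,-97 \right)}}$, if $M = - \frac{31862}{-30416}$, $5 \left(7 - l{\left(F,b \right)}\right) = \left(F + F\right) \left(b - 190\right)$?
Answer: $- \frac{76040}{208893473} \approx -0.00036401$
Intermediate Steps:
$l{\left(F,b \right)} = 7 - \frac{2 F \left(-190 + b\right)}{5}$ ($l{\left(F,b \right)} = 7 - \frac{\left(F + F\right) \left(b - 190\right)}{5} = 7 - \frac{2 F \left(-190 + b\right)}{5}$)
$M = \frac{15931}{15208}$ ($M = \left(-31862\right) \left(- \frac{1}{30416}\right) = \frac{15931}{15208} \approx 1.0475$)
$\frac{1}{M + l{\left(-24,-97 \right)}} = \frac{1}{\frac{15931}{15208} + \left(7 + 76 \left(-24\right) - \left(- \frac{48}{5}\right) \left(-97\right)\right)} = \frac{1}{\frac{15931}{15208} - \frac{13741}{5}} = \frac{1}{- \frac{208893473}{76040}} = - \frac{76040}{208893473}$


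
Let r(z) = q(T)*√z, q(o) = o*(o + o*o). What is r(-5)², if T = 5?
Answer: -112500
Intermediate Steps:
q(o) = o*(o + o²)
r(z) = 150*√z (r(z) = (5²*(1 + 5))*√z = (25*6)*√z = 150*√z)
r(-5)² = (150*√(-5))² = (150*(I*√5))² = (150*I*√5)² = -112500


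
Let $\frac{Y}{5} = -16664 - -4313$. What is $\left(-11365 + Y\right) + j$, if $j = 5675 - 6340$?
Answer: $-73785$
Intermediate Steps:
$Y = -61755$ ($Y = 5 \left(-16664 - -4313\right) = 5 \left(-16664 + 4313\right) = 5 \left(-12351\right) = -61755$)
$j = -665$
$\left(-11365 + Y\right) + j = \left(-11365 - 61755\right) - 665 = -73120 - 665 = -73785$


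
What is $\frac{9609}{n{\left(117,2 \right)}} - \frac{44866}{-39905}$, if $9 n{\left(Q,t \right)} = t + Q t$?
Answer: $\frac{3461612681}{9417580} \approx 367.57$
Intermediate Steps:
$n{\left(Q,t \right)} = \frac{t}{9} + \frac{Q t}{9}$ ($n{\left(Q,t \right)} = \frac{t + Q t}{9} = \frac{t}{9} + \frac{Q t}{9}$)
$\frac{9609}{n{\left(117,2 \right)}} - \frac{44866}{-39905} = \frac{9609}{\frac{1}{9} \cdot 2 \left(1 + 117\right)} - \frac{44866}{-39905} = \frac{9609}{\frac{1}{9} \cdot 2 \cdot 118} - - \frac{44866}{39905} = \frac{9609}{\frac{236}{9}} + \frac{44866}{39905} = 9609 \cdot \frac{9}{236} + \frac{44866}{39905} = \frac{86481}{236} + \frac{44866}{39905} = \frac{3461612681}{9417580}$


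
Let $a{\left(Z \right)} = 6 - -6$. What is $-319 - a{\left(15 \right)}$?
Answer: $-331$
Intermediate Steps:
$a{\left(Z \right)} = 12$ ($a{\left(Z \right)} = 6 + 6 = 12$)
$-319 - a{\left(15 \right)} = -319 - 12 = -331$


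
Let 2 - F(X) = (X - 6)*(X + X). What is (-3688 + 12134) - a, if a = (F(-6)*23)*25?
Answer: 90096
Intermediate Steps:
F(X) = 2 - 2*X*(-6 + X) (F(X) = 2 - (X - 6)*(X + X) = 2 - (-6 + X)*2*X = 2 - 2*X*(-6 + X))
a = -81650 (a = ((2 - 2*(-6)**2 + 12*(-6))*23)*25 = ((2 - 2*36 - 72)*23)*25 = ((2 - 72 - 72)*23)*25 = -142*23*25 = -3266*25 = -81650)
(-3688 + 12134) - a = (-3688 + 12134) - 1*(-81650) = 8446 + 81650 = 90096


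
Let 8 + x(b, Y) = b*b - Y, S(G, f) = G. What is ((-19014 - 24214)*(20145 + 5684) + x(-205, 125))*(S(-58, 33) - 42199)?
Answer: 47179692028840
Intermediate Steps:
x(b, Y) = -8 + b² - Y (x(b, Y) = -8 + (b*b - Y) = -8 + (b² - Y) = -8 + b² - Y)
((-19014 - 24214)*(20145 + 5684) + x(-205, 125))*(S(-58, 33) - 42199) = ((-19014 - 24214)*(20145 + 5684) + (-8 + (-205)² - 1*125))*(-58 - 42199) = (-43228*25829 + (-8 + 42025 - 125))*(-42257) = (-1116536012 + 41892)*(-42257) = -1116494120*(-42257) = 47179692028840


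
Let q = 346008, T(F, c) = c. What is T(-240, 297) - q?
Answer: -345711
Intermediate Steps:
T(-240, 297) - q = 297 - 1*346008 = 297 - 346008 = -345711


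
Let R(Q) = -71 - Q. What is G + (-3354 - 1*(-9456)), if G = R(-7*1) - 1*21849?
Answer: -15811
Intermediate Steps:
G = -21913 (G = (-71 - (-7)) - 1*21849 = (-71 - 1*(-7)) - 21849 = (-71 + 7) - 21849 = -64 - 21849 = -21913)
G + (-3354 - 1*(-9456)) = -21913 + (-3354 - 1*(-9456)) = -21913 + (-3354 + 9456) = -21913 + 6102 = -15811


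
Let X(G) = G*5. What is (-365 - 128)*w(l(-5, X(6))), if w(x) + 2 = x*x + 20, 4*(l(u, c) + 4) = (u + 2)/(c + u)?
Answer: -168807637/10000 ≈ -16881.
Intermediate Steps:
X(G) = 5*G
l(u, c) = -4 + (2 + u)/(4*(c + u)) (l(u, c) = -4 + ((u + 2)/(c + u))/4 = -4 + ((2 + u)/(c + u))/4 = -4 + (2 + u)/(4*(c + u)))
w(x) = 18 + x**2 (w(x) = -2 + (x*x + 20) = -2 + (x**2 + 20) = -2 + (20 + x**2) = 18 + x**2)
(-365 - 128)*w(l(-5, X(6))) = (-365 - 128)*(18 + ((2 - 80*6 - 15*(-5))/(4*(5*6 - 5)))**2) = -493*(18 + ((2 - 16*30 + 75)/(4*(30 - 5)))**2) = -493*(18 + ((1/4)*(2 - 480 + 75)/25)**2) = -493*(18 + ((1/4)*(1/25)*(-403))**2) = -493*(18 + (-403/100)**2) = -493*(18 + 162409/10000) = -493*342409/10000 = -168807637/10000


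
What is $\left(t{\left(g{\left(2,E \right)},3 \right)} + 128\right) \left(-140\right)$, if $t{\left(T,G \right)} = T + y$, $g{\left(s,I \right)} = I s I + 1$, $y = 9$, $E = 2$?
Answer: $-20440$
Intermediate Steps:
$g{\left(s,I \right)} = 1 + s I^{2}$ ($g{\left(s,I \right)} = s I^{2} + 1 = 1 + s I^{2}$)
$t{\left(T,G \right)} = 9 + T$ ($t{\left(T,G \right)} = T + 9 = 9 + T$)
$\left(t{\left(g{\left(2,E \right)},3 \right)} + 128\right) \left(-140\right) = \left(\left(9 + \left(1 + 2 \cdot 2^{2}\right)\right) + 128\right) \left(-140\right) = \left(\left(9 + \left(1 + 2 \cdot 4\right)\right) + 128\right) \left(-140\right) = \left(\left(9 + \left(1 + 8\right)\right) + 128\right) \left(-140\right) = \left(\left(9 + 9\right) + 128\right) \left(-140\right) = \left(18 + 128\right) \left(-140\right) = 146 \left(-140\right) = -20440$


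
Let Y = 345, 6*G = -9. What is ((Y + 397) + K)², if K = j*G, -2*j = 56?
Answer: 614656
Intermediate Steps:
G = -3/2 (G = (⅙)*(-9) = -3/2 ≈ -1.5000)
j = -28 (j = -½*56 = -28)
K = 42 (K = -28*(-3/2) = 42)
((Y + 397) + K)² = ((345 + 397) + 42)² = (742 + 42)² = 784² = 614656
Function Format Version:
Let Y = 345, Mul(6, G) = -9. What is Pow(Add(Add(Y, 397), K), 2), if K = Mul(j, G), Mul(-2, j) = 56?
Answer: 614656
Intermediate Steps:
G = Rational(-3, 2) (G = Mul(Rational(1, 6), -9) = Rational(-3, 2) ≈ -1.5000)
j = -28 (j = Mul(Rational(-1, 2), 56) = -28)
K = 42 (K = Mul(-28, Rational(-3, 2)) = 42)
Pow(Add(Add(Y, 397), K), 2) = Pow(Add(Add(345, 397), 42), 2) = Pow(Add(742, 42), 2) = Pow(784, 2) = 614656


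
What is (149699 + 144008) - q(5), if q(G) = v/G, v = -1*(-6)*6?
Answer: 1468499/5 ≈ 2.9370e+5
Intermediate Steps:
v = 36 (v = 6*6 = 36)
q(G) = 36/G
(149699 + 144008) - q(5) = (149699 + 144008) - 36/5 = 293707 - 36/5 = 1468499/5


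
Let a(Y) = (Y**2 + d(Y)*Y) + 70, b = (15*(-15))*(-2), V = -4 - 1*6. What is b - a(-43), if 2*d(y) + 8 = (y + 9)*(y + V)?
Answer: 37102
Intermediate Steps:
V = -10 (V = -4 - 6 = -10)
d(y) = -4 + (-10 + y)*(9 + y)/2 (d(y) = -4 + ((y + 9)*(y - 10))/2 = -4 + ((9 + y)*(-10 + y))/2 = -4 + ((-10 + y)*(9 + y))/2 = -4 + (-10 + y)*(9 + y)/2)
b = 450 (b = -225*(-2) = 450)
a(Y) = 70 + Y**2 + Y*(-49 + Y**2/2 - Y/2) (a(Y) = (Y**2 + (-49 + Y**2/2 - Y/2)*Y) + 70 = (Y**2 + Y*(-49 + Y**2/2 - Y/2)) + 70 = 70 + Y**2 + Y*(-49 + Y**2/2 - Y/2))
b - a(-43) = 450 - (70 + (1/2)*(-43)**2 + (1/2)*(-43)**3 - 49*(-43)) = 450 - (70 + (1/2)*1849 + (1/2)*(-79507) + 2107) = 450 - (70 + 1849/2 - 79507/2 + 2107) = 450 - 1*(-36652) = 450 + 36652 = 37102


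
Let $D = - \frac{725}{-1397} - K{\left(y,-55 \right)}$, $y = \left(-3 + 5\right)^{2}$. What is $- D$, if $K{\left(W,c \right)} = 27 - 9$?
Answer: $\frac{24421}{1397} \approx 17.481$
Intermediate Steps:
$y = 4$ ($y = 2^{2} = 4$)
$K{\left(W,c \right)} = 18$ ($K{\left(W,c \right)} = 27 - 9 = 18$)
$D = - \frac{24421}{1397}$ ($D = - \frac{725}{-1397} - 18 = \left(-725\right) \left(- \frac{1}{1397}\right) - 18 = \frac{725}{1397} - 18 = - \frac{24421}{1397} \approx -17.481$)
$- D = \left(-1\right) \left(- \frac{24421}{1397}\right) = \frac{24421}{1397}$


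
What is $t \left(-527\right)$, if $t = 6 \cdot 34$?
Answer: $-107508$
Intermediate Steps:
$t = 204$
$t \left(-527\right) = 204 \left(-527\right) = -107508$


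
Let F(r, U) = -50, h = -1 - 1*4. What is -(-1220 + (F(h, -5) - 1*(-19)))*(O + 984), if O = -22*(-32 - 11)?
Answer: 2414430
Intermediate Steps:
h = -5 (h = -1 - 4 = -5)
O = 946 (O = -22*(-43) = 946)
-(-1220 + (F(h, -5) - 1*(-19)))*(O + 984) = -(-1220 + (-50 - 1*(-19)))*(946 + 984) = -(-1220 + (-50 + 19))*1930 = -(-1220 - 31)*1930 = -(-1251)*1930 = -1*(-2414430) = 2414430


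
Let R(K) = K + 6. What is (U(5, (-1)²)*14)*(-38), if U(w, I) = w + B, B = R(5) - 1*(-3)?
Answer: -10108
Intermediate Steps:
R(K) = 6 + K
B = 14 (B = (6 + 5) - 1*(-3) = 11 + 3 = 14)
U(w, I) = 14 + w (U(w, I) = w + 14 = 14 + w)
(U(5, (-1)²)*14)*(-38) = ((14 + 5)*14)*(-38) = (19*14)*(-38) = 266*(-38) = -10108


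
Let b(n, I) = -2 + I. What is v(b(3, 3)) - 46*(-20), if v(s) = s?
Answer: 921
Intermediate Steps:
v(b(3, 3)) - 46*(-20) = (-2 + 3) - 46*(-20) = 1 + 920 = 921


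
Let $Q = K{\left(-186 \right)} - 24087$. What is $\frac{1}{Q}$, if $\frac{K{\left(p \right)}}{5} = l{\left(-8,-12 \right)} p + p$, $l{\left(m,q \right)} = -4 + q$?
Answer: $- \frac{1}{10137} \approx -9.8648 \cdot 10^{-5}$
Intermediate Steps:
$K{\left(p \right)} = - 75 p$ ($K{\left(p \right)} = 5 \left(\left(-4 - 12\right) p + p\right) = 5 \left(- 16 p + p\right) = 5 \left(- 15 p\right) = - 75 p$)
$Q = -10137$ ($Q = \left(-75\right) \left(-186\right) - 24087 = 13950 - 24087 = -10137$)
$\frac{1}{Q} = \frac{1}{-10137} = - \frac{1}{10137}$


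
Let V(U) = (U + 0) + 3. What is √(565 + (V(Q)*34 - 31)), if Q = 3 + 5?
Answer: 2*√227 ≈ 30.133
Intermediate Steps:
Q = 8
V(U) = 3 + U (V(U) = U + 3 = 3 + U)
√(565 + (V(Q)*34 - 31)) = √(565 + ((3 + 8)*34 - 31)) = √(565 + (11*34 - 31)) = √(565 + (374 - 31)) = √(565 + 343) = √908 = 2*√227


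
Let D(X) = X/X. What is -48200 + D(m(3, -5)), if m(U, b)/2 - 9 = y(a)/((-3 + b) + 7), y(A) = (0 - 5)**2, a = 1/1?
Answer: -48199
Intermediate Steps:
a = 1
y(A) = 25 (y(A) = (-5)**2 = 25)
m(U, b) = 18 + 50/(4 + b) (m(U, b) = 18 + 2*(25/((-3 + b) + 7)) = 18 + 2*(25/(4 + b)) = 18 + 50/(4 + b))
D(X) = 1
-48200 + D(m(3, -5)) = -48200 + 1 = -48199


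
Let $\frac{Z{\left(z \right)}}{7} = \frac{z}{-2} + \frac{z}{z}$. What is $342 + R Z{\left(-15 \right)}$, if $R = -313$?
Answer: $- \frac{36563}{2} \approx -18282.0$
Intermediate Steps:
$Z{\left(z \right)} = 7 - \frac{7 z}{2}$ ($Z{\left(z \right)} = 7 \left(\frac{z}{-2} + \frac{z}{z}\right) = 7 \left(z \left(- \frac{1}{2}\right) + 1\right) = 7 \left(- \frac{z}{2} + 1\right) = 7 \left(1 - \frac{z}{2}\right) = 7 - \frac{7 z}{2}$)
$342 + R Z{\left(-15 \right)} = 342 - 313 \left(7 - - \frac{105}{2}\right) = 342 - 313 \left(7 + \frac{105}{2}\right) = 342 - \frac{37247}{2} = - \frac{36563}{2}$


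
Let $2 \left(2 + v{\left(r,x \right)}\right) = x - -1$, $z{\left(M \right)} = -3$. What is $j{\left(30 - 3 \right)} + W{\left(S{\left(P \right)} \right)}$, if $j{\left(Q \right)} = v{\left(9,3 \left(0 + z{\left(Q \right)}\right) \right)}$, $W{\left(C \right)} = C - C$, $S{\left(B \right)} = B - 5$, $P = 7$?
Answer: $-6$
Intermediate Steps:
$S{\left(B \right)} = -5 + B$
$W{\left(C \right)} = 0$
$v{\left(r,x \right)} = - \frac{3}{2} + \frac{x}{2}$ ($v{\left(r,x \right)} = -2 + \frac{x - -1}{2} = -2 + \frac{x + 1}{2} = -2 + \frac{1 + x}{2} = -2 + \left(\frac{1}{2} + \frac{x}{2}\right) = - \frac{3}{2} + \frac{x}{2}$)
$j{\left(Q \right)} = -6$ ($j{\left(Q \right)} = - \frac{3}{2} + \frac{3 \left(0 - 3\right)}{2} = - \frac{3}{2} + \frac{3 \left(-3\right)}{2} = - \frac{3}{2} + \frac{1}{2} \left(-9\right) = - \frac{3}{2} - \frac{9}{2} = -6$)
$j{\left(30 - 3 \right)} + W{\left(S{\left(P \right)} \right)} = -6 + 0 = -6$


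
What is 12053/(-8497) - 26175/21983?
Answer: -487370074/186789551 ≈ -2.6092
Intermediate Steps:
12053/(-8497) - 26175/21983 = 12053*(-1/8497) - 26175*1/21983 = -12053/8497 - 26175/21983 = -487370074/186789551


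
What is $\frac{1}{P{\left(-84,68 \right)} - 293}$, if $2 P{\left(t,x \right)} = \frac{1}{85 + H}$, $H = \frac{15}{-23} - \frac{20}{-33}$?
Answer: $- \frac{128960}{37784521} \approx -0.003413$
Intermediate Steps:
$H = - \frac{35}{759}$ ($H = 15 \left(- \frac{1}{23}\right) - - \frac{20}{33} = - \frac{15}{23} + \frac{20}{33} = - \frac{35}{759} \approx -0.046113$)
$P{\left(t,x \right)} = \frac{759}{128960}$ ($P{\left(t,x \right)} = \frac{1}{2 \left(85 - \frac{35}{759}\right)} = \frac{1}{2 \cdot \frac{64480}{759}} = \frac{1}{2} \cdot \frac{759}{64480} = \frac{759}{128960}$)
$\frac{1}{P{\left(-84,68 \right)} - 293} = \frac{1}{\frac{759}{128960} - 293} = \frac{1}{- \frac{37784521}{128960}} = - \frac{128960}{37784521}$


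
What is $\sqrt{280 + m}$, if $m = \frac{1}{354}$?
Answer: $\frac{\sqrt{35088834}}{354} \approx 16.733$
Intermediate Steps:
$m = \frac{1}{354} \approx 0.0028249$
$\sqrt{280 + m} = \sqrt{280 + \frac{1}{354}} = \sqrt{\frac{99121}{354}} = \frac{\sqrt{35088834}}{354}$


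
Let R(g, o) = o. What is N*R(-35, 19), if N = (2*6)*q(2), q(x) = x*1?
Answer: 456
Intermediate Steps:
q(x) = x
N = 24 (N = (2*6)*2 = 12*2 = 24)
N*R(-35, 19) = 24*19 = 456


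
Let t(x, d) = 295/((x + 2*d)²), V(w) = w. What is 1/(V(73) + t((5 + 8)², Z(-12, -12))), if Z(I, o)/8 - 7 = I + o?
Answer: 10609/774752 ≈ 0.013693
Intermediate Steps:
Z(I, o) = 56 + 8*I + 8*o (Z(I, o) = 56 + 8*(I + o) = 56 + (8*I + 8*o) = 56 + 8*I + 8*o)
t(x, d) = 295/(x + 2*d)²
1/(V(73) + t((5 + 8)², Z(-12, -12))) = 1/(73 + 295/((5 + 8)² + 2*(56 + 8*(-12) + 8*(-12)))²) = 1/(73 + 295/(13² + 2*(56 - 96 - 96))²) = 1/(73 + 295/(169 + 2*(-136))²) = 1/(73 + 295/(169 - 272)²) = 1/(73 + 295/(-103)²) = 1/(73 + 295*(1/10609)) = 1/(73 + 295/10609) = 1/(774752/10609) = 10609/774752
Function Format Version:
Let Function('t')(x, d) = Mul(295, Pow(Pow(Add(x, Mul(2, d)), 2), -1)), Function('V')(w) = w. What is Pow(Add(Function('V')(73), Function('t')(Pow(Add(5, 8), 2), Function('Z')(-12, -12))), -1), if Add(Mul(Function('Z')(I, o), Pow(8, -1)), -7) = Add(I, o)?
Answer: Rational(10609, 774752) ≈ 0.013693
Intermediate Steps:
Function('Z')(I, o) = Add(56, Mul(8, I), Mul(8, o)) (Function('Z')(I, o) = Add(56, Mul(8, Add(I, o))) = Add(56, Add(Mul(8, I), Mul(8, o))) = Add(56, Mul(8, I), Mul(8, o)))
Function('t')(x, d) = Mul(295, Pow(Add(x, Mul(2, d)), -2))
Pow(Add(Function('V')(73), Function('t')(Pow(Add(5, 8), 2), Function('Z')(-12, -12))), -1) = Pow(Add(73, Mul(295, Pow(Add(Pow(Add(5, 8), 2), Mul(2, Add(56, Mul(8, -12), Mul(8, -12)))), -2))), -1) = Pow(Add(73, Mul(295, Pow(Add(Pow(13, 2), Mul(2, Add(56, -96, -96))), -2))), -1) = Pow(Add(73, Mul(295, Pow(Add(169, Mul(2, -136)), -2))), -1) = Pow(Add(73, Mul(295, Pow(Add(169, -272), -2))), -1) = Pow(Add(73, Mul(295, Pow(-103, -2))), -1) = Pow(Add(73, Mul(295, Rational(1, 10609))), -1) = Pow(Add(73, Rational(295, 10609)), -1) = Pow(Rational(774752, 10609), -1) = Rational(10609, 774752)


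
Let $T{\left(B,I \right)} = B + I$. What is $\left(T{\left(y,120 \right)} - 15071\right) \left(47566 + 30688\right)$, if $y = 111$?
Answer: $-1161289360$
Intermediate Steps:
$\left(T{\left(y,120 \right)} - 15071\right) \left(47566 + 30688\right) = \left(\left(111 + 120\right) - 15071\right) \left(47566 + 30688\right) = \left(231 - 15071\right) 78254 = \left(-14840\right) 78254 = -1161289360$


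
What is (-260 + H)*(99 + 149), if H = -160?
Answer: -104160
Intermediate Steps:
(-260 + H)*(99 + 149) = (-260 - 160)*(99 + 149) = -420*248 = -104160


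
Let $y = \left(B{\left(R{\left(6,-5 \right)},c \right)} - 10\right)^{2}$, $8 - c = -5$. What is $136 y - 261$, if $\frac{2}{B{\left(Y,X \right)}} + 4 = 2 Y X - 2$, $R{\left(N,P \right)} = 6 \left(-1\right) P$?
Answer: $\frac{1996716187}{149769} \approx 13332.0$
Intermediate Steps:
$c = 13$ ($c = 8 - -5 = 8 + 5 = 13$)
$R{\left(N,P \right)} = - 6 P$
$B{\left(Y,X \right)} = \frac{2}{-6 + 2 X Y}$ ($B{\left(Y,X \right)} = \frac{2}{-4 + \left(2 Y X - 2\right)} = \frac{2}{-4 + \left(2 X Y - 2\right)} = \frac{2}{-4 + \left(-2 + 2 X Y\right)} = \frac{2}{-6 + 2 X Y}$)
$y = \frac{14969161}{149769}$ ($y = \left(\frac{1}{-3 + 13 \left(\left(-6\right) \left(-5\right)\right)} - 10\right)^{2} = \left(\frac{1}{-3 + 13 \cdot 30} - 10\right)^{2} = \left(\frac{1}{-3 + 390} - 10\right)^{2} = \left(\frac{1}{387} - 10\right)^{2} = \left(- \frac{3869}{387}\right)^{2} = \frac{14969161}{149769} \approx 99.948$)
$136 y - 261 = 136 \cdot \frac{14969161}{149769} - 261 = \frac{2035805896}{149769} - 261 = \frac{1996716187}{149769}$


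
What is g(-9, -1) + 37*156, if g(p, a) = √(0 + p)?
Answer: 5772 + 3*I ≈ 5772.0 + 3.0*I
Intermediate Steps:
g(p, a) = √p
g(-9, -1) + 37*156 = √(-9) + 37*156 = 3*I + 5772 = 5772 + 3*I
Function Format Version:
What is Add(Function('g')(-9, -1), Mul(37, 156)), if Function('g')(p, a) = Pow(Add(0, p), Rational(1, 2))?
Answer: Add(5772, Mul(3, I)) ≈ Add(5772.0, Mul(3.0000, I))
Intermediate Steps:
Function('g')(p, a) = Pow(p, Rational(1, 2))
Add(Function('g')(-9, -1), Mul(37, 156)) = Add(Pow(-9, Rational(1, 2)), Mul(37, 156)) = Add(Mul(3, I), 5772) = Add(5772, Mul(3, I))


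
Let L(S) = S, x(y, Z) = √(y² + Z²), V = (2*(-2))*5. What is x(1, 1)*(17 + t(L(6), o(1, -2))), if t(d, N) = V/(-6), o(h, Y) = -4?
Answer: 61*√2/3 ≈ 28.756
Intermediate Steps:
V = -20 (V = -4*5 = -20)
x(y, Z) = √(Z² + y²)
t(d, N) = 10/3 (t(d, N) = -20/(-6) = -20*(-⅙) = 10/3)
x(1, 1)*(17 + t(L(6), o(1, -2))) = √(1² + 1²)*(17 + 10/3) = √(1 + 1)*(61/3) = √2*(61/3) = 61*√2/3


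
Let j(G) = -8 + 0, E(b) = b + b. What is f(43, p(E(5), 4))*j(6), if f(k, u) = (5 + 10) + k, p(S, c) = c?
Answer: -464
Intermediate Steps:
E(b) = 2*b
j(G) = -8
f(k, u) = 15 + k
f(43, p(E(5), 4))*j(6) = (15 + 43)*(-8) = 58*(-8) = -464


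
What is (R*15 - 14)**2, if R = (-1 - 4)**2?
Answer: 130321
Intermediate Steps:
R = 25 (R = (-5)**2 = 25)
(R*15 - 14)**2 = (25*15 - 14)**2 = (375 - 14)**2 = 361**2 = 130321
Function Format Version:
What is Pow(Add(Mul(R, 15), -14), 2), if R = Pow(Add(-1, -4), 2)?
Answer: 130321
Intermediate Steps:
R = 25 (R = Pow(-5, 2) = 25)
Pow(Add(Mul(R, 15), -14), 2) = Pow(Add(Mul(25, 15), -14), 2) = Pow(Add(375, -14), 2) = Pow(361, 2) = 130321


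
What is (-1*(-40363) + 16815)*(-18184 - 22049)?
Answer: -2300442474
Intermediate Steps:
(-1*(-40363) + 16815)*(-18184 - 22049) = (40363 + 16815)*(-40233) = 57178*(-40233) = -2300442474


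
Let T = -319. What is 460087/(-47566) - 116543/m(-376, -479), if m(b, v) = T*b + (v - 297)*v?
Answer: -115872168857/11692864384 ≈ -9.9097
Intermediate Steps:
m(b, v) = -319*b + v*(-297 + v) (m(b, v) = -319*b + (v - 297)*v = -319*b + (-297 + v)*v = -319*b + v*(-297 + v))
460087/(-47566) - 116543/m(-376, -479) = 460087/(-47566) - 116543/((-479)**2 - 319*(-376) - 297*(-479)) = 460087*(-1/47566) - 116543/(229441 + 119944 + 142263) = -460087/47566 - 116543/491648 = -115872168857/11692864384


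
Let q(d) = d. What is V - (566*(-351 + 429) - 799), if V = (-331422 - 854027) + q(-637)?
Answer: -1229435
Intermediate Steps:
V = -1186086 (V = (-331422 - 854027) - 637 = -1185449 - 637 = -1186086)
V - (566*(-351 + 429) - 799) = -1186086 - (566*(-351 + 429) - 799) = -1186086 - (566*78 - 799) = -1186086 - (44148 - 799) = -1186086 - 1*43349 = -1186086 - 43349 = -1229435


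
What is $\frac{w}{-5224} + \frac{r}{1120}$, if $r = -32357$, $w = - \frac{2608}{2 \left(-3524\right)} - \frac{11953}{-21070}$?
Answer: $- \frac{5603076234727}{193942776160} \approx -28.89$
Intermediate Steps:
$w = \frac{17399413}{18562670}$ ($w = - \frac{2608}{-7048} - - \frac{11953}{21070} = \left(-2608\right) \left(- \frac{1}{7048}\right) + \frac{11953}{21070} = \frac{326}{881} + \frac{11953}{21070} = \frac{17399413}{18562670} \approx 0.93733$)
$\frac{w}{-5224} + \frac{r}{1120} = \frac{17399413}{18562670 \left(-5224\right)} - \frac{32357}{1120} = \frac{17399413}{18562670} \left(- \frac{1}{5224}\right) - \frac{32357}{1120} = - \frac{17399413}{96971388080} - \frac{32357}{1120} = - \frac{5603076234727}{193942776160}$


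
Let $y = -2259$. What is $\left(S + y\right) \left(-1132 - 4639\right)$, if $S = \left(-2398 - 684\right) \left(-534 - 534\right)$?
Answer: $-18982648407$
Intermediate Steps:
$S = 3291576$ ($S = \left(-3082\right) \left(-1068\right) = 3291576$)
$\left(S + y\right) \left(-1132 - 4639\right) = \left(3291576 - 2259\right) \left(-1132 - 4639\right) = 3289317 \left(-5771\right) = -18982648407$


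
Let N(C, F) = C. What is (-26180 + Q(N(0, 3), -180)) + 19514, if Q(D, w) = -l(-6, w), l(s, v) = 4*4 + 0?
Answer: -6682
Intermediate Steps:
l(s, v) = 16 (l(s, v) = 16 + 0 = 16)
Q(D, w) = -16 (Q(D, w) = -1*16 = -16)
(-26180 + Q(N(0, 3), -180)) + 19514 = (-26180 - 16) + 19514 = -26196 + 19514 = -6682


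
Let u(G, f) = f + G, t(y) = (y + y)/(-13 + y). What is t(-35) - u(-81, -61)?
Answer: 3443/24 ≈ 143.46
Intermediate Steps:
t(y) = 2*y/(-13 + y) (t(y) = (2*y)/(-13 + y) = 2*y/(-13 + y))
u(G, f) = G + f
t(-35) - u(-81, -61) = 2*(-35)/(-13 - 35) - (-81 - 61) = 2*(-35)/(-48) - 1*(-142) = 2*(-35)*(-1/48) + 142 = 35/24 + 142 = 3443/24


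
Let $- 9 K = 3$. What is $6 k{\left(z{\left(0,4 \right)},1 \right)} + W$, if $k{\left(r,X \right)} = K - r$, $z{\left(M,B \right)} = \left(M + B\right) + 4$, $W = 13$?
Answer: $-37$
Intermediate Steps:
$K = - \frac{1}{3}$ ($K = \left(- \frac{1}{9}\right) 3 = - \frac{1}{3} \approx -0.33333$)
$z{\left(M,B \right)} = 4 + B + M$ ($z{\left(M,B \right)} = \left(B + M\right) + 4 = 4 + B + M$)
$k{\left(r,X \right)} = - \frac{1}{3} - r$
$6 k{\left(z{\left(0,4 \right)},1 \right)} + W = 6 \left(- \frac{1}{3} - \left(4 + 4 + 0\right)\right) + 13 = 6 \left(- \frac{1}{3} - 8\right) + 13 = 6 \left(- \frac{25}{3}\right) + 13 = -50 + 13 = -37$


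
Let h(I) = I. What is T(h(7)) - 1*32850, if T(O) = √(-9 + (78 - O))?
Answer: -32850 + √62 ≈ -32842.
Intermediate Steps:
T(O) = √(69 - O)
T(h(7)) - 1*32850 = √(69 - 1*7) - 1*32850 = √(69 - 7) - 32850 = √62 - 32850 = -32850 + √62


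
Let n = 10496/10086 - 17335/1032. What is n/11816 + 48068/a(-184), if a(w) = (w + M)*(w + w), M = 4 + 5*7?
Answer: 1499777145511/1667361904320 ≈ 0.89949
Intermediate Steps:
n = -666703/42312 (n = 10496*(1/10086) - 17335*1/1032 = 128/123 - 17335/1032 = -666703/42312 ≈ -15.757)
M = 39 (M = 4 + 35 = 39)
a(w) = 2*w*(39 + w) (a(w) = (w + 39)*(w + w) = (39 + w)*(2*w) = 2*w*(39 + w))
n/11816 + 48068/a(-184) = -666703/42312/11816 + 48068/((2*(-184)*(39 - 184))) = -666703/42312*1/11816 + 48068/((2*(-184)*(-145))) = -666703/499958592 + 48068/53360 = -666703/499958592 + 48068*(1/53360) = -666703/499958592 + 12017/13340 = 1499777145511/1667361904320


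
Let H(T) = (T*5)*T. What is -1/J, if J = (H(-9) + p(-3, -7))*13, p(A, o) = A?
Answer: -1/5226 ≈ -0.00019135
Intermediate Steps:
H(T) = 5*T² (H(T) = (5*T)*T = 5*T²)
J = 5226 (J = (5*(-9)² - 3)*13 = (5*81 - 3)*13 = (405 - 3)*13 = 402*13 = 5226)
-1/J = -1/5226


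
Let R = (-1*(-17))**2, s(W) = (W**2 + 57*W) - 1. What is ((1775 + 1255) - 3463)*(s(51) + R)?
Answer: -2509668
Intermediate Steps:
s(W) = -1 + W**2 + 57*W
R = 289 (R = 17**2 = 289)
((1775 + 1255) - 3463)*(s(51) + R) = ((1775 + 1255) - 3463)*((-1 + 51**2 + 57*51) + 289) = (3030 - 3463)*((-1 + 2601 + 2907) + 289) = -433*(5507 + 289) = -433*5796 = -2509668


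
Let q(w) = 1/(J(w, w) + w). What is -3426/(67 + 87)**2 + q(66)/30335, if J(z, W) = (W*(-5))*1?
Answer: -623566799/4316549160 ≈ -0.14446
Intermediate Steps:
J(z, W) = -5*W (J(z, W) = -5*W*1 = -5*W)
q(w) = -1/(4*w) (q(w) = 1/(-5*w + w) = 1/(-4*w) = -1/(4*w))
-3426/(67 + 87)**2 + q(66)/30335 = -3426/(67 + 87)**2 - 1/4/66/30335 = -3426/(154**2) - 1/4*1/66*(1/30335) = -3426/23716 - 1/264*1/30335 = -3426*1/23716 - 1/8008440 = -1713/11858 - 1/8008440 = -623566799/4316549160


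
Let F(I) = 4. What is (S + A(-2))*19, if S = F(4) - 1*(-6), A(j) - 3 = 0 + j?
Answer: 209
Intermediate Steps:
A(j) = 3 + j (A(j) = 3 + (0 + j) = 3 + j)
S = 10 (S = 4 - 1*(-6) = 4 + 6 = 10)
(S + A(-2))*19 = (10 + (3 - 2))*19 = (10 + 1)*19 = 11*19 = 209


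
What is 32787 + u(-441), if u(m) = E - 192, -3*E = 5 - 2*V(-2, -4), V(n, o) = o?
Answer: 97772/3 ≈ 32591.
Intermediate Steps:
E = -13/3 (E = -(5 - 2*(-4))/3 = -(5 + 8)/3 = -⅓*13 = -13/3 ≈ -4.3333)
u(m) = -589/3 (u(m) = -13/3 - 192 = -589/3)
32787 + u(-441) = 32787 - 589/3 = 97772/3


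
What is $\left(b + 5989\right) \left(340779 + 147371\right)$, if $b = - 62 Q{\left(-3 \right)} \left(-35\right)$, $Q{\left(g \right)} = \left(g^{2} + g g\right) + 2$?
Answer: $24109240350$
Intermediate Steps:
$Q{\left(g \right)} = 2 + 2 g^{2}$ ($Q{\left(g \right)} = \left(g^{2} + g^{2}\right) + 2 = 2 g^{2} + 2 = 2 + 2 g^{2}$)
$b = 43400$ ($b = - 62 \left(2 + 2 \left(-3\right)^{2}\right) \left(-35\right) = - 62 \left(2 + 2 \cdot 9\right) \left(-35\right) = - 62 \left(2 + 18\right) \left(-35\right) = \left(-62\right) 20 \left(-35\right) = \left(-1240\right) \left(-35\right) = 43400$)
$\left(b + 5989\right) \left(340779 + 147371\right) = \left(43400 + 5989\right) \left(340779 + 147371\right) = 49389 \cdot 488150 = 24109240350$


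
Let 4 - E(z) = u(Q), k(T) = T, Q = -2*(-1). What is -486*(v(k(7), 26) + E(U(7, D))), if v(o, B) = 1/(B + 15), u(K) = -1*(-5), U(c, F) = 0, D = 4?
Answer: 19440/41 ≈ 474.15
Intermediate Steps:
Q = 2
u(K) = 5
v(o, B) = 1/(15 + B)
E(z) = -1 (E(z) = 4 - 1*5 = 4 - 5 = -1)
-486*(v(k(7), 26) + E(U(7, D))) = -486*(1/(15 + 26) - 1) = -486*(1/41 - 1) = -486*(-40/41) = 19440/41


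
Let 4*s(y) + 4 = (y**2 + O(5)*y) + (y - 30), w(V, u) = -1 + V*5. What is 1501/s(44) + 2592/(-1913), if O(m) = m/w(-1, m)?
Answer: 4902495/2739416 ≈ 1.7896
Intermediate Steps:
w(V, u) = -1 + 5*V
O(m) = -m/6 (O(m) = m/(-1 + 5*(-1)) = m/(-1 - 5) = m/(-6) = m*(-1/6) = -m/6)
s(y) = -17/2 + y**2/4 + y/24 (s(y) = -1 + ((y**2 + (-1/6*5)*y) + (y - 30))/4 = -1 + ((y**2 - 5*y/6) + (-30 + y))/4 = -1 + (-30 + y**2 + y/6)/4 = -1 + (-15/2 + y**2/4 + y/24) = -17/2 + y**2/4 + y/24)
1501/s(44) + 2592/(-1913) = 1501/(-17/2 + (1/4)*44**2 + (1/24)*44) + 2592/(-1913) = 1501/(-17/2 + (1/4)*1936 + 11/6) + 2592*(-1/1913) = 1501/(-17/2 + 484 + 11/6) - 2592/1913 = 1501/(1432/3) - 2592/1913 = 1501*(3/1432) - 2592/1913 = 4503/1432 - 2592/1913 = 4902495/2739416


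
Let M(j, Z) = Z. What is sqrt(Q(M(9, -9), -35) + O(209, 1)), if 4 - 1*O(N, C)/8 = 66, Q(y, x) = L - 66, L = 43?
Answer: I*sqrt(519) ≈ 22.782*I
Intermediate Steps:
Q(y, x) = -23 (Q(y, x) = 43 - 66 = -23)
O(N, C) = -496 (O(N, C) = 32 - 8*66 = 32 - 528 = -496)
sqrt(Q(M(9, -9), -35) + O(209, 1)) = sqrt(-23 - 496) = sqrt(-519) = I*sqrt(519)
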